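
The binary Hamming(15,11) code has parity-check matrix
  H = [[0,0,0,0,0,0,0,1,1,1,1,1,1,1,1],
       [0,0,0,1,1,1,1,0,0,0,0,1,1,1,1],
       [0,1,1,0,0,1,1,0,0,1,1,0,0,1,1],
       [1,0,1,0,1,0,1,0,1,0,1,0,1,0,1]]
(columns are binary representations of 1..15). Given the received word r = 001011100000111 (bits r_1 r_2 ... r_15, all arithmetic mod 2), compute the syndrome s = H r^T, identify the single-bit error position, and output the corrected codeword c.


s = (1, 0, 1, 1)^T, error position = 11, corrected codeword c = 001011100010111

Compute s = H r^T mod 2 one row at a time:
  s_1 = 0 + 0 + 0 + 0 + 0 + 1 + 1 + 1 = 3 ≡ 1 (mod 2).
  s_2 = 0 + 1 + 1 + 1 + 0 + 1 + 1 + 1 = 6 ≡ 0 (mod 2).
  s_3 = 0 + 1 + 1 + 1 + 0 + 0 + 1 + 1 = 5 ≡ 1 (mod 2).
  s_4 = 0 + 1 + 1 + 1 + 0 + 0 + 1 + 1 = 5 ≡ 1 (mod 2).
s = (1, 0, 1, 1)^T — this equals column 11 of H (binary 1011), so error is at position 11.
Correct: flip bit 11 of r = 001011100000111 to get c = 001011100010111.


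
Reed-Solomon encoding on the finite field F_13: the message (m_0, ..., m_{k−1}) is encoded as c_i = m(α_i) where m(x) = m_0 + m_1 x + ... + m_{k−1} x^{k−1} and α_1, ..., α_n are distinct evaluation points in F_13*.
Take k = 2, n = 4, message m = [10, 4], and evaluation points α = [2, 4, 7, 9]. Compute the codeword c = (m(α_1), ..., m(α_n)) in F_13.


c = [5, 0, 12, 7]

Message polynomial: m(x) = 10 + 4·x (mod 13).
For each evaluation point α_i, compute m(α_i) mod 13:
  α_1 = 2: Horner steps 4 → 5, so m(2) = 5.
  α_2 = 4: Horner steps 4 → 0, so m(4) = 0.
  α_3 = 7: Horner steps 4 → 12, so m(7) = 12.
  α_4 = 9: Horner steps 4 → 7, so m(9) = 7.
Codeword c = [5, 0, 12, 7] ∈ F_13^4.


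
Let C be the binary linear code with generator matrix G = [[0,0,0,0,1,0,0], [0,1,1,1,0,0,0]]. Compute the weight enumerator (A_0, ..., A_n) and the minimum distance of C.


Weight distribution: A_0 = 1, A_1 = 1, A_3 = 1, A_4 = 1. Minimum distance d = 1.

Enumerate all 2^2 = 4 messages m ∈ F_2^2.
For each, compute codeword c = mG in F_2^7, then tally its weight.
  m = 00 → c = 0000000, weight = 0.
  m = 10 → c = 0000100, weight = 1.
  m = 01 → c = 0111000, weight = 3.
  m = 11 → c = 0111100, weight = 4.
Tally weights:
  weight 0: 1 codewords.
  weight 1: 1 codewords.
  weight 3: 1 codewords.
  weight 4: 1 codewords.
Minimum distance d = smallest w > 0 with A_w > 0 = 1.
Sanity: Σ A_w = 4 = 2^2 = 4 ✓.


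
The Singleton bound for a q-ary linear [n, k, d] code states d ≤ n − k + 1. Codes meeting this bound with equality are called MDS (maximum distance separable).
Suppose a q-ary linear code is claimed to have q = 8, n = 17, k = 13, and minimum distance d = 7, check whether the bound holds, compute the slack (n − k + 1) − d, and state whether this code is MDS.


Singleton RHS = n − k + 1 = 5, slack = -2, bound violated (no such code; not MDS).

Singleton bound: d ≤ n − k + 1.
Here n = 17, k = 13, so n − k + 1 = 5.
Given d = 7, check d ≤ 5: NO.
Slack = (n − k + 1) − d = -2.
The slack is negative: d = 7 exceeds n − k + 1 = 5 by 2, so the Singleton bound is violated and no linear [17, 13, 7]_8 code can exist. In particular it is not MDS (MDS requires d = n − k + 1 exactly).
Description: the claimed parameters are [17, 13, 7]_8; such a code would be impossible (violates the Singleton bound).


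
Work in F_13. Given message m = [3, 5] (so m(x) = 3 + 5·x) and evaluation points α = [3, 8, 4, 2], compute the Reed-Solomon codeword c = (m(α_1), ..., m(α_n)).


c = [5, 4, 10, 0]

Message polynomial: m(x) = 3 + 5·x (mod 13).
For each evaluation point α_i, compute m(α_i) mod 13:
  α_1 = 3: Horner steps 5 → 5, so m(3) = 5.
  α_2 = 8: Horner steps 5 → 4, so m(8) = 4.
  α_3 = 4: Horner steps 5 → 10, so m(4) = 10.
  α_4 = 2: Horner steps 5 → 0, so m(2) = 0.
Codeword c = [5, 4, 10, 0] ∈ F_13^4.


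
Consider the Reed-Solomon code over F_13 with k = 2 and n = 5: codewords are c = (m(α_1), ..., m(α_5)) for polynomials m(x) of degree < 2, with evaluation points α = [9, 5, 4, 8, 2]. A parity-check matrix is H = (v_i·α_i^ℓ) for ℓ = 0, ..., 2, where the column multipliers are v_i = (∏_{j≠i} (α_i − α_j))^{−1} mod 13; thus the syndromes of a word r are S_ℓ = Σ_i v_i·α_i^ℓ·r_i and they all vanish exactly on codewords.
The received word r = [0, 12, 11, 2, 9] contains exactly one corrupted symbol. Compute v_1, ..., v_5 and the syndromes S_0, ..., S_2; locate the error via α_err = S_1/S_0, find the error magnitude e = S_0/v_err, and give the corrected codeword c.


S = (1, 9, 3), error at position 1, error magnitude e = 10, c = [3, 12, 11, 2, 9].

Step 1: column multipliers v_i = (∏_{j≠i}(α_i − α_j))^{−1} mod 13.
  i = 1 (α = 9): (9−5)(9−4)(9−8)(9−2) = 4·5·1·7 = 140 ≡ 10, so v_1 = 10^{−1} = 4 (mod 13).
  i = 2 (α = 5): (5−9)(5−4)(5−8)(5−2) = (−4)·1·(−3)·3 = 36 ≡ 10, so v_2 = 10^{−1} = 4 (mod 13).
  i = 3 (α = 4): (4−9)(4−5)(4−8)(4−2) = (−5)·(−1)·(−4)·2 = −40 ≡ 12, so v_3 = 12^{−1} = 12 (mod 13).
  i = 4 (α = 8): (8−9)(8−5)(8−4)(8−2) = (−1)·3·4·6 = −72 ≡ 6, so v_4 = 6^{−1} = 11 (mod 13).
  i = 5 (α = 2): (2−9)(2−5)(2−4)(2−8) = (−7)·(−3)·(−2)·(−6) = 252 ≡ 5, so v_5 = 5^{−1} = 8 (mod 13).
  v = [4, 4, 12, 11, 8].
Step 2: syndromes of r = [0, 12, 11, 2, 9] (all sums mod 13).
  S_0 = Σ v_i r_i = 4·0 + 4·12 + 12·11 + 11·2 + 8·9 = 274 ≡ 1.
  S_1 = Σ v_i α_i r_i = 4·9·0 + 4·5·12 + 12·4·11 + 11·8·2 + 8·2·9 = 1088 ≡ 9.
  α_i^2 mod 13 = [3, 12, 3, 12, 4].
  S_2 = Σ v_i α_i^2 r_i = 4·3·0 + 4·12·12 + 12·3·11 + 11·12·2 + 8·4·9 = 1524 ≡ 3.
  S = (1, 9, 3) ≠ 0, so r is not a codeword (an error is present).
Step 3: locate the error. For a single error e at position i, S_ℓ = v_i·e·α_i^ℓ, so α_err = S_1/S_0.
  S_0^{−1} = 1^{−1} = 1 (mod 13), so α_err = 9·1 = 9 ≡ 9 = α_1. Error position i = 1.
  Consistency check: S_2/S_1 = 3·3 = 9 ≡ 9 = α_err ✓ (single-error assumption holds).
Step 4: error magnitude e = S_0/v_1 = S_0·∏_{j≠1}(α_1 − α_j) = 1·10 = 10 ≡ 10 (mod 13).
Step 5: correct position 1: c_1 = r_1 − e = 0 − 10 ≡ 3 (mod 13). Hence c = [3, 12, 11, 2, 9].
  Check: interpolating c through the α_i gives m(x) = 7 + 1·x (degree < 2) with m(α_i) = c_i for every i, so c is indeed a codeword.


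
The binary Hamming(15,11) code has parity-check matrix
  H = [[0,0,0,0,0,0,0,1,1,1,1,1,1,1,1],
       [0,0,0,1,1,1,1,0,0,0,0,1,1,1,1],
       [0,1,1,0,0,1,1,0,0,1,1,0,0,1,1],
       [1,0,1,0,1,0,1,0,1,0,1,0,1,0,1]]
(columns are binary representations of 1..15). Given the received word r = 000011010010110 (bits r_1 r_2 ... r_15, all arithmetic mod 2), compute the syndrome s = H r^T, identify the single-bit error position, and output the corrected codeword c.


s = (0, 0, 1, 1)^T, error position = 3, corrected codeword c = 001011010010110

Compute s = H r^T mod 2 one row at a time:
  s_1 = 1 + 0 + 0 + 1 + 0 + 1 + 1 + 0 = 4 ≡ 0 (mod 2).
  s_2 = 0 + 1 + 1 + 0 + 0 + 1 + 1 + 0 = 4 ≡ 0 (mod 2).
  s_3 = 0 + 0 + 1 + 0 + 0 + 1 + 1 + 0 = 3 ≡ 1 (mod 2).
  s_4 = 0 + 0 + 1 + 0 + 0 + 1 + 1 + 0 = 3 ≡ 1 (mod 2).
s = (0, 0, 1, 1)^T — this equals column 3 of H (binary 0011), so error is at position 3.
Correct: flip bit 3 of r = 000011010010110 to get c = 001011010010110.


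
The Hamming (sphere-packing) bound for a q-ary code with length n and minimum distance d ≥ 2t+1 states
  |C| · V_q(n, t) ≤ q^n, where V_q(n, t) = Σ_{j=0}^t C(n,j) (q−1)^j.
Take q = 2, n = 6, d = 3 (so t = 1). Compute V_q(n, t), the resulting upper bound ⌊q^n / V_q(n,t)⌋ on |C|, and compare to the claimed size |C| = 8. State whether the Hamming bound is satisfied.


V_q(n, t) = 7, q^n = 64, Hamming bound = 9, |C| = 8 ≤ bound (satisfied).

Step 1: Compute V_q(n, t) = Σ_{j=0}^1 C(n, j) (q−1)^j.
  j = 0: C(6,0)·(1)^0 = 1·1 = 1.
  j = 1: C(6,1)·(1)^1 = 6·1 = 6.
  V_q(n, t) = 1 + 6 = 7.
Step 2: q^n = 2^6 = 64.
Step 3: Hamming bound ⌊q^n / V_q(n,t)⌋ = ⌊64/7⌋ = 9.
Step 4: Compare |C| = 8 to 9: satisfied.
The claimed |C| lies below the Hamming bound.


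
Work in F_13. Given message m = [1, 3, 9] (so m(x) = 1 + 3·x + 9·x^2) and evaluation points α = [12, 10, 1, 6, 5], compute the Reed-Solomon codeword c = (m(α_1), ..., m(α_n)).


c = [7, 8, 0, 5, 7]

Message polynomial: m(x) = 1 + 3·x + 9·x^2 (mod 13).
For each evaluation point α_i, compute m(α_i) mod 13:
  α_1 = 12: Horner steps 9 → 7 → 7, so m(12) = 7.
  α_2 = 10: Horner steps 9 → 2 → 8, so m(10) = 8.
  α_3 = 1: Horner steps 9 → 12 → 0, so m(1) = 0.
  α_4 = 6: Horner steps 9 → 5 → 5, so m(6) = 5.
  α_5 = 5: Horner steps 9 → 9 → 7, so m(5) = 7.
Codeword c = [7, 8, 0, 5, 7] ∈ F_13^5.


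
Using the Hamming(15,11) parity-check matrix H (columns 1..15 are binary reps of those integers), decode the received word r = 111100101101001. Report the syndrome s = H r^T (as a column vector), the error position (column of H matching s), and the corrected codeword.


s = (0, 0, 1, 1)^T, error position = 3, corrected codeword c = 110100101101001

Compute s = H r^T mod 2 one row at a time:
  s_1 = 0 + 1 + 1 + 0 + 1 + 0 + 0 + 1 = 4 ≡ 0 (mod 2).
  s_2 = 1 + 0 + 0 + 1 + 1 + 0 + 0 + 1 = 4 ≡ 0 (mod 2).
  s_3 = 1 + 1 + 0 + 1 + 1 + 0 + 0 + 1 = 5 ≡ 1 (mod 2).
  s_4 = 1 + 1 + 0 + 1 + 1 + 0 + 0 + 1 = 5 ≡ 1 (mod 2).
s = (0, 0, 1, 1)^T — this equals column 3 of H (binary 0011), so error is at position 3.
Correct: flip bit 3 of r = 111100101101001 to get c = 110100101101001.


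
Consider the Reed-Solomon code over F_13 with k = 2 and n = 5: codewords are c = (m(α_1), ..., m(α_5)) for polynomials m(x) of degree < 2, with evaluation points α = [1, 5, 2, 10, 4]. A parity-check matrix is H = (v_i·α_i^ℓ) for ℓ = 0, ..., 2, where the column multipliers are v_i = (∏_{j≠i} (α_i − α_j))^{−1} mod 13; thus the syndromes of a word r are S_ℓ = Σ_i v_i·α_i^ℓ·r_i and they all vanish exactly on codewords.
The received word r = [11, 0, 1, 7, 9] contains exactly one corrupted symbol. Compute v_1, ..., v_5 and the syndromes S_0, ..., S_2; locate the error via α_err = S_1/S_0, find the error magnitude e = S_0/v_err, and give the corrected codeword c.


S = (10, 10, 10), error at position 1, error magnitude e = 1, c = [10, 0, 1, 7, 9].

Step 1: column multipliers v_i = (∏_{j≠i}(α_i − α_j))^{−1} mod 13.
  i = 1 (α = 1): (1−5)(1−2)(1−10)(1−4) = (−4)·(−1)·(−9)·(−3) = 108 ≡ 4, so v_1 = 4^{−1} = 10 (mod 13).
  i = 2 (α = 5): (5−1)(5−2)(5−10)(5−4) = 4·3·(−5)·1 = −60 ≡ 5, so v_2 = 5^{−1} = 8 (mod 13).
  i = 3 (α = 2): (2−1)(2−5)(2−10)(2−4) = 1·(−3)·(−8)·(−2) = −48 ≡ 4, so v_3 = 4^{−1} = 10 (mod 13).
  i = 4 (α = 10): (10−1)(10−5)(10−2)(10−4) = 9·5·8·6 = 2160 ≡ 2, so v_4 = 2^{−1} = 7 (mod 13).
  i = 5 (α = 4): (4−1)(4−5)(4−2)(4−10) = 3·(−1)·2·(−6) = 36 ≡ 10, so v_5 = 10^{−1} = 4 (mod 13).
  v = [10, 8, 10, 7, 4].
Step 2: syndromes of r = [11, 0, 1, 7, 9] (all sums mod 13).
  S_0 = Σ v_i r_i = 10·11 + 8·0 + 10·1 + 7·7 + 4·9 = 205 ≡ 10.
  S_1 = Σ v_i α_i r_i = 10·1·11 + 8·5·0 + 10·2·1 + 7·10·7 + 4·4·9 = 764 ≡ 10.
  α_i^2 mod 13 = [1, 12, 4, 9, 3].
  S_2 = Σ v_i α_i^2 r_i = 10·1·11 + 8·12·0 + 10·4·1 + 7·9·7 + 4·3·9 = 699 ≡ 10.
  S = (10, 10, 10) ≠ 0, so r is not a codeword (an error is present).
Step 3: locate the error. For a single error e at position i, S_ℓ = v_i·e·α_i^ℓ, so α_err = S_1/S_0.
  S_0^{−1} = 10^{−1} = 4 (mod 13), so α_err = 10·4 = 40 ≡ 1 = α_1. Error position i = 1.
  Consistency check: S_2/S_1 = 10·4 = 40 ≡ 1 = α_err ✓ (single-error assumption holds).
Step 4: error magnitude e = S_0/v_1 = S_0·∏_{j≠1}(α_1 − α_j) = 10·4 = 40 ≡ 1 (mod 13).
Step 5: correct position 1: c_1 = r_1 − e = 11 − 1 ≡ 10 (mod 13). Hence c = [10, 0, 1, 7, 9].
  Check: interpolating c through the α_i gives m(x) = 6 + 4·x (degree < 2) with m(α_i) = c_i for every i, so c is indeed a codeword.


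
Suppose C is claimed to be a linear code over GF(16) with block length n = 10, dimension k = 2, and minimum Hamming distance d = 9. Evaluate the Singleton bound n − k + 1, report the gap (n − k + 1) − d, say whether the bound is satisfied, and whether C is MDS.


Singleton RHS = n − k + 1 = 9, slack = 0, bound satisfied, MDS.

Singleton bound: d ≤ n − k + 1.
Here n = 10, k = 2, so n − k + 1 = 9.
Given d = 9, check d ≤ 9: YES.
Slack = (n − k + 1) − d = 0.
The code is MDS (slack = 0).
Description: the claimed parameters are [10, 2, 9]_16; such a code would be MDS (meets Singleton bound).


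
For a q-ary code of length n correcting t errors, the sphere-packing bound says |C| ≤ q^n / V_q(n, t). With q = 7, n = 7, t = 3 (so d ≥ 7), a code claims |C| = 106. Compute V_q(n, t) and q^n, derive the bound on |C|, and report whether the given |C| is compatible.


V_q(n, t) = 8359, q^n = 823543, Hamming bound = 98, |C| = 106 > bound (violated).

Step 1: Compute V_q(n, t) = Σ_{j=0}^3 C(n, j) (q−1)^j.
  j = 0: C(7,0)·(6)^0 = 1·1 = 1.
  j = 1: C(7,1)·(6)^1 = 7·6 = 42.
  j = 2: C(7,2)·(6)^2 = 21·36 = 756.
  j = 3: C(7,3)·(6)^3 = 35·216 = 7560.
  V_q(n, t) = 1 + 42 + 756 + 7560 = 8359.
Step 2: q^n = 7^7 = 823543.
Step 3: Hamming bound ⌊q^n / V_q(n,t)⌋ = ⌊823543/8359⌋ = 98.
Step 4: Compare |C| = 106 to 98: violated.
The claimed |C| lies above the Hamming bound, so no 7-ary code of length 7 with d ≥ 7 can have 106 codewords.


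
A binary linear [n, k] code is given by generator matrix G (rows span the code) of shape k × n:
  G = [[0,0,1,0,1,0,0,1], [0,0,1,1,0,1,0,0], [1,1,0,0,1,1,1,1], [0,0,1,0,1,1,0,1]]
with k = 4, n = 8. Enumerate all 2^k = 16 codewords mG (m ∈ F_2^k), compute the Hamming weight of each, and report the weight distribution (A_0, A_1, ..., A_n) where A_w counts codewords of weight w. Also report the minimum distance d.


Weight distribution: A_0 = 1, A_1 = 1, A_2 = 1, A_3 = 3, A_4 = 4, A_5 = 3, A_6 = 1, A_7 = 1, A_8 = 1. Minimum distance d = 1.

Enumerate all 2^4 = 16 messages m ∈ F_2^4.
For each, compute codeword c = mG in F_2^8, then tally its weight.
  m = 0000 → c = 00000000, weight = 0.
  m = 1000 → c = 00101001, weight = 3.
  m = 0100 → c = 00110100, weight = 3.
  m = 1100 → c = 00011101, weight = 4.
  m = 0010 → c = 11001111, weight = 6.
  m = 1010 → c = 11100110, weight = 5.
  m = 0110 → c = 11111011, weight = 7.
  m = 1110 → c = 11010010, weight = 4.
  m = 0001 → c = 00101101, weight = 4.
  m = 1001 → c = 00000100, weight = 1.
  m = 0101 → c = 00011001, weight = 3.
  m = 1101 → c = 00110000, weight = 2.
  m = 0011 → c = 11100010, weight = 4.
  m = 1011 → c = 11001011, weight = 5.
  m = 0111 → c = 11010110, weight = 5.
  m = 1111 → c = 11111111, weight = 8.
Tally weights:
  weight 0: 1 codewords.
  weight 1: 1 codewords.
  weight 2: 1 codewords.
  weight 3: 3 codewords.
  weight 4: 4 codewords.
  weight 5: 3 codewords.
  weight 6: 1 codewords.
  weight 7: 1 codewords.
  weight 8: 1 codewords.
Minimum distance d = smallest w > 0 with A_w > 0 = 1.
Sanity: Σ A_w = 16 = 2^4 = 16 ✓.


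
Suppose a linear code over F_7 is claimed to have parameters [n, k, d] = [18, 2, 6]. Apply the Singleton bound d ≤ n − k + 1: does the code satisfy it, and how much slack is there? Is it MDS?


Singleton RHS = n − k + 1 = 17, slack = 11, bound satisfied, not MDS.

Singleton bound: d ≤ n − k + 1.
Here n = 18, k = 2, so n − k + 1 = 17.
Given d = 6, check d ≤ 17: YES.
Slack = (n − k + 1) − d = 11.
The code is NOT MDS (slack = 11 > 0).
Description: the claimed parameters are [18, 2, 6]_7; such a code would be non-MDS.


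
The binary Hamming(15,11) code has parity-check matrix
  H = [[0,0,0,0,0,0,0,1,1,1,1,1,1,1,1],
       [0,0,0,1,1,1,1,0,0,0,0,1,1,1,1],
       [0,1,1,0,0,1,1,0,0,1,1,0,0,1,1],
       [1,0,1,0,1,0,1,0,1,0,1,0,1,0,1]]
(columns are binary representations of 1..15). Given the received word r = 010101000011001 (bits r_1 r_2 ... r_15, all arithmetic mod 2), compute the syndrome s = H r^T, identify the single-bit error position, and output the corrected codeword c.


s = (1, 0, 0, 0)^T, error position = 8, corrected codeword c = 010101010011001

Compute s = H r^T mod 2 one row at a time:
  s_1 = 0 + 0 + 0 + 1 + 1 + 0 + 0 + 1 = 3 ≡ 1 (mod 2).
  s_2 = 1 + 0 + 1 + 0 + 1 + 0 + 0 + 1 = 4 ≡ 0 (mod 2).
  s_3 = 1 + 0 + 1 + 0 + 0 + 1 + 0 + 1 = 4 ≡ 0 (mod 2).
  s_4 = 0 + 0 + 0 + 0 + 0 + 1 + 0 + 1 = 2 ≡ 0 (mod 2).
s = (1, 0, 0, 0)^T — this equals column 8 of H (binary 1000), so error is at position 8.
Correct: flip bit 8 of r = 010101000011001 to get c = 010101010011001.


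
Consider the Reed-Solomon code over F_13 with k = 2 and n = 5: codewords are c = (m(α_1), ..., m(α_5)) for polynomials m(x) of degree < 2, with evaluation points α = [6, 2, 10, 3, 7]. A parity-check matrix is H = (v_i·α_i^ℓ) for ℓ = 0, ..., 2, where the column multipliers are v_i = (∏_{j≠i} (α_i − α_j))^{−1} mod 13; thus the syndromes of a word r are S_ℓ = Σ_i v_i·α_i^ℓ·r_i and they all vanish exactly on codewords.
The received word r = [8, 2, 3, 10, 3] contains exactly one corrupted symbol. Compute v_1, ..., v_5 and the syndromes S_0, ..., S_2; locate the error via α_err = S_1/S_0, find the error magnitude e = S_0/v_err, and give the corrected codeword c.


S = (6, 8, 2), error at position 3, error magnitude e = 2, c = [8, 2, 1, 10, 3].

Step 1: column multipliers v_i = (∏_{j≠i}(α_i − α_j))^{−1} mod 13.
  i = 1 (α = 6): (6−2)(6−10)(6−3)(6−7) = 4·(−4)·3·(−1) = 48 ≡ 9, so v_1 = 9^{−1} = 3 (mod 13).
  i = 2 (α = 2): (2−6)(2−10)(2−3)(2−7) = (−4)·(−8)·(−1)·(−5) = 160 ≡ 4, so v_2 = 4^{−1} = 10 (mod 13).
  i = 3 (α = 10): (10−6)(10−2)(10−3)(10−7) = 4·8·7·3 = 672 ≡ 9, so v_3 = 9^{−1} = 3 (mod 13).
  i = 4 (α = 3): (3−6)(3−2)(3−10)(3−7) = (−3)·1·(−7)·(−4) = −84 ≡ 7, so v_4 = 7^{−1} = 2 (mod 13).
  i = 5 (α = 7): (7−6)(7−2)(7−10)(7−3) = 1·5·(−3)·4 = −60 ≡ 5, so v_5 = 5^{−1} = 8 (mod 13).
  v = [3, 10, 3, 2, 8].
Step 2: syndromes of r = [8, 2, 3, 10, 3] (all sums mod 13).
  S_0 = Σ v_i r_i = 3·8 + 10·2 + 3·3 + 2·10 + 8·3 = 97 ≡ 6.
  S_1 = Σ v_i α_i r_i = 3·6·8 + 10·2·2 + 3·10·3 + 2·3·10 + 8·7·3 = 502 ≡ 8.
  α_i^2 mod 13 = [10, 4, 9, 9, 10].
  S_2 = Σ v_i α_i^2 r_i = 3·10·8 + 10·4·2 + 3·9·3 + 2·9·10 + 8·10·3 = 821 ≡ 2.
  S = (6, 8, 2) ≠ 0, so r is not a codeword (an error is present).
Step 3: locate the error. For a single error e at position i, S_ℓ = v_i·e·α_i^ℓ, so α_err = S_1/S_0.
  S_0^{−1} = 6^{−1} = 11 (mod 13), so α_err = 8·11 = 88 ≡ 10 = α_3. Error position i = 3.
  Consistency check: S_2/S_1 = 2·5 = 10 ≡ 10 = α_err ✓ (single-error assumption holds).
Step 4: error magnitude e = S_0/v_3 = S_0·∏_{j≠3}(α_3 − α_j) = 6·9 = 54 ≡ 2 (mod 13).
Step 5: correct position 3: c_3 = r_3 − e = 3 − 2 ≡ 1 (mod 13). Hence c = [8, 2, 1, 10, 3].
  Check: interpolating c through the α_i gives m(x) = 12 + 8·x (degree < 2) with m(α_i) = c_i for every i, so c is indeed a codeword.


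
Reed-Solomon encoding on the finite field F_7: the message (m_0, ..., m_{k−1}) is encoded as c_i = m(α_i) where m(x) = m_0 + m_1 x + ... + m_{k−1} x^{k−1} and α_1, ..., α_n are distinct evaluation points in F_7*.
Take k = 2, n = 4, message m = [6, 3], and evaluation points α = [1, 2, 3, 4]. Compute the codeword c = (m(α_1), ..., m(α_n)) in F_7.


c = [2, 5, 1, 4]

Message polynomial: m(x) = 6 + 3·x (mod 7).
For each evaluation point α_i, compute m(α_i) mod 7:
  α_1 = 1: Horner steps 3 → 2, so m(1) = 2.
  α_2 = 2: Horner steps 3 → 5, so m(2) = 5.
  α_3 = 3: Horner steps 3 → 1, so m(3) = 1.
  α_4 = 4: Horner steps 3 → 4, so m(4) = 4.
Codeword c = [2, 5, 1, 4] ∈ F_7^4.


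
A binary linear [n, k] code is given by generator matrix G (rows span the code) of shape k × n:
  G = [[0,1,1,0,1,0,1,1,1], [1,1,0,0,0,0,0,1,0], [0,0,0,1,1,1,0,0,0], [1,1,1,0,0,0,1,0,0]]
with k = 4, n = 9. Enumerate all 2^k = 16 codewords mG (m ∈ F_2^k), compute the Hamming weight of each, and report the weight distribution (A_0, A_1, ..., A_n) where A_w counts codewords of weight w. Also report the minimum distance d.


Weight distribution: A_0 = 1, A_3 = 4, A_4 = 3, A_5 = 2, A_6 = 4, A_7 = 2. Minimum distance d = 3.

Enumerate all 2^4 = 16 messages m ∈ F_2^4.
For each, compute codeword c = mG in F_2^9, then tally its weight.
  m = 0000 → c = 000000000, weight = 0.
  m = 1000 → c = 011010111, weight = 6.
  m = 0100 → c = 110000010, weight = 3.
  m = 1100 → c = 101010101, weight = 5.
  m = 0010 → c = 000111000, weight = 3.
  m = 1010 → c = 011101111, weight = 7.
  m = 0110 → c = 110111010, weight = 6.
  m = 1110 → c = 101101101, weight = 6.
  m = 0001 → c = 111000100, weight = 4.
  m = 1001 → c = 100010011, weight = 4.
  m = 0101 → c = 001000110, weight = 3.
  m = 1101 → c = 010010001, weight = 3.
  m = 0011 → c = 111111100, weight = 7.
  m = 1011 → c = 100101011, weight = 5.
  m = 0111 → c = 001111110, weight = 6.
  m = 1111 → c = 010101001, weight = 4.
Tally weights:
  weight 0: 1 codewords.
  weight 3: 4 codewords.
  weight 4: 3 codewords.
  weight 5: 2 codewords.
  weight 6: 4 codewords.
  weight 7: 2 codewords.
Minimum distance d = smallest w > 0 with A_w > 0 = 3.
Sanity: Σ A_w = 16 = 2^4 = 16 ✓.


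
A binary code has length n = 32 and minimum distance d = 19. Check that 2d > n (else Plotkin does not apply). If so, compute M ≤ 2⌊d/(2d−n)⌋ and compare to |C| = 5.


Plotkin bound M ≤ 6; given |C| = 5 ≤ bound (satisfied).

Check applicability: 2d = 38, n = 32.
2d − n = 6 > 0, so Plotkin applies.
Compute d/(2d−n) = 19/6 ≈ 3.1667.
⌊d/(2d−n)⌋ = 3.
Plotkin bound: M ≤ 2·3 = 6.
Given |C| = 5, check: satisfied.
This |C| is below the Plotkin bound.


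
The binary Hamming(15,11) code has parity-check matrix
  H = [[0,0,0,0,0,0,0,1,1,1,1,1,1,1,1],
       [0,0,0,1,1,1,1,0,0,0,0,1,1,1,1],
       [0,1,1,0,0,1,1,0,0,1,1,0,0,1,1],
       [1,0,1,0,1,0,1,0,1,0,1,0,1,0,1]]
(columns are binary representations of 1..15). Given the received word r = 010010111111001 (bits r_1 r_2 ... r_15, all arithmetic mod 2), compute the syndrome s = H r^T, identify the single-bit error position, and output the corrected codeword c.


s = (0, 0, 1, 1)^T, error position = 3, corrected codeword c = 011010111111001

Compute s = H r^T mod 2 one row at a time:
  s_1 = 1 + 1 + 1 + 1 + 1 + 0 + 0 + 1 = 6 ≡ 0 (mod 2).
  s_2 = 0 + 1 + 0 + 1 + 1 + 0 + 0 + 1 = 4 ≡ 0 (mod 2).
  s_3 = 1 + 0 + 0 + 1 + 1 + 1 + 0 + 1 = 5 ≡ 1 (mod 2).
  s_4 = 0 + 0 + 1 + 1 + 1 + 1 + 0 + 1 = 5 ≡ 1 (mod 2).
s = (0, 0, 1, 1)^T — this equals column 3 of H (binary 0011), so error is at position 3.
Correct: flip bit 3 of r = 010010111111001 to get c = 011010111111001.


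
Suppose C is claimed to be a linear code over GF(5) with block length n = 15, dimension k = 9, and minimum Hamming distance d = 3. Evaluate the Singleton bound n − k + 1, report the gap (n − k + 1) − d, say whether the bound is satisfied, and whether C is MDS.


Singleton RHS = n − k + 1 = 7, slack = 4, bound satisfied, not MDS.

Singleton bound: d ≤ n − k + 1.
Here n = 15, k = 9, so n − k + 1 = 7.
Given d = 3, check d ≤ 7: YES.
Slack = (n − k + 1) − d = 4.
The code is NOT MDS (slack = 4 > 0).
Description: the claimed parameters are [15, 9, 3]_5; such a code would be non-MDS.


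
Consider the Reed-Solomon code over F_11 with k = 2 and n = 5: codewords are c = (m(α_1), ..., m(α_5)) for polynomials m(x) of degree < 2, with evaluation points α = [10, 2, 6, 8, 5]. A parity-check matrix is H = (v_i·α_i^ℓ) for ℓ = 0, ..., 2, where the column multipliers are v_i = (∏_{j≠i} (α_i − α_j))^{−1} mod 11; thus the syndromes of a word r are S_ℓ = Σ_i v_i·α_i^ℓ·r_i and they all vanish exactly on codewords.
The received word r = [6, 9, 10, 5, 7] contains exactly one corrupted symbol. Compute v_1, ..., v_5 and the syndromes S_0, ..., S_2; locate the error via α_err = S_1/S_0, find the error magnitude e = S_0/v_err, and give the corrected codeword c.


S = (6, 5, 6), error at position 1, error magnitude e = 6, c = [0, 9, 10, 5, 7].

Step 1: column multipliers v_i = (∏_{j≠i}(α_i − α_j))^{−1} mod 11.
  i = 1 (α = 10): (10−2)(10−6)(10−8)(10−5) = 8·4·2·5 = 320 ≡ 1, so v_1 = 1^{−1} = 1 (mod 11).
  i = 2 (α = 2): (2−10)(2−6)(2−8)(2−5) = (−8)·(−4)·(−6)·(−3) = 576 ≡ 4, so v_2 = 4^{−1} = 3 (mod 11).
  i = 3 (α = 6): (6−10)(6−2)(6−8)(6−5) = (−4)·4·(−2)·1 = 32 ≡ 10, so v_3 = 10^{−1} = 10 (mod 11).
  i = 4 (α = 8): (8−10)(8−2)(8−6)(8−5) = (−2)·6·2·3 = −72 ≡ 5, so v_4 = 5^{−1} = 9 (mod 11).
  i = 5 (α = 5): (5−10)(5−2)(5−6)(5−8) = (−5)·3·(−1)·(−3) = −45 ≡ 10, so v_5 = 10^{−1} = 10 (mod 11).
  v = [1, 3, 10, 9, 10].
Step 2: syndromes of r = [6, 9, 10, 5, 7] (all sums mod 11).
  S_0 = Σ v_i r_i = 1·6 + 3·9 + 10·10 + 9·5 + 10·7 = 248 ≡ 6.
  S_1 = Σ v_i α_i r_i = 1·10·6 + 3·2·9 + 10·6·10 + 9·8·5 + 10·5·7 = 1424 ≡ 5.
  α_i^2 mod 11 = [1, 4, 3, 9, 3].
  S_2 = Σ v_i α_i^2 r_i = 1·1·6 + 3·4·9 + 10·3·10 + 9·9·5 + 10·3·7 = 1029 ≡ 6.
  S = (6, 5, 6) ≠ 0, so r is not a codeword (an error is present).
Step 3: locate the error. For a single error e at position i, S_ℓ = v_i·e·α_i^ℓ, so α_err = S_1/S_0.
  S_0^{−1} = 6^{−1} = 2 (mod 11), so α_err = 5·2 = 10 ≡ 10 = α_1. Error position i = 1.
  Consistency check: S_2/S_1 = 6·9 = 54 ≡ 10 = α_err ✓ (single-error assumption holds).
Step 4: error magnitude e = S_0/v_1 = S_0·∏_{j≠1}(α_1 − α_j) = 6·1 = 6 ≡ 6 (mod 11).
Step 5: correct position 1: c_1 = r_1 − e = 6 − 6 ≡ 0 (mod 11). Hence c = [0, 9, 10, 5, 7].
  Check: interpolating c through the α_i gives m(x) = 3 + 3·x (degree < 2) with m(α_i) = c_i for every i, so c is indeed a codeword.


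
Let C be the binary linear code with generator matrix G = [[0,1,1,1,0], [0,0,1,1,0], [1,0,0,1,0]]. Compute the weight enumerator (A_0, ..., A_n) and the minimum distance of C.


Weight distribution: A_0 = 1, A_1 = 1, A_2 = 3, A_3 = 3. Minimum distance d = 1.

Enumerate all 2^3 = 8 messages m ∈ F_2^3.
For each, compute codeword c = mG in F_2^5, then tally its weight.
  m = 000 → c = 00000, weight = 0.
  m = 100 → c = 01110, weight = 3.
  m = 010 → c = 00110, weight = 2.
  m = 110 → c = 01000, weight = 1.
  m = 001 → c = 10010, weight = 2.
  m = 101 → c = 11100, weight = 3.
  m = 011 → c = 10100, weight = 2.
  m = 111 → c = 11010, weight = 3.
Tally weights:
  weight 0: 1 codewords.
  weight 1: 1 codewords.
  weight 2: 3 codewords.
  weight 3: 3 codewords.
Minimum distance d = smallest w > 0 with A_w > 0 = 1.
Sanity: Σ A_w = 8 = 2^3 = 8 ✓.


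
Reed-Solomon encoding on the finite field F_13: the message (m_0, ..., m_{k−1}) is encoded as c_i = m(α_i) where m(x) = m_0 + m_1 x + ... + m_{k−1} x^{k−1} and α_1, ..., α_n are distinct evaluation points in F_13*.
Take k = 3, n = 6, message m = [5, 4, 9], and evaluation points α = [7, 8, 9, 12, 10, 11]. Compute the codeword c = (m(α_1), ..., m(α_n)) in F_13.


c = [6, 2, 3, 10, 9, 7]

Message polynomial: m(x) = 5 + 4·x + 9·x^2 (mod 13).
For each evaluation point α_i, compute m(α_i) mod 13:
  α_1 = 7: Horner steps 9 → 2 → 6, so m(7) = 6.
  α_2 = 8: Horner steps 9 → 11 → 2, so m(8) = 2.
  α_3 = 9: Horner steps 9 → 7 → 3, so m(9) = 3.
  α_4 = 12: Horner steps 9 → 8 → 10, so m(12) = 10.
  α_5 = 10: Horner steps 9 → 3 → 9, so m(10) = 9.
  α_6 = 11: Horner steps 9 → 12 → 7, so m(11) = 7.
Codeword c = [6, 2, 3, 10, 9, 7] ∈ F_13^6.


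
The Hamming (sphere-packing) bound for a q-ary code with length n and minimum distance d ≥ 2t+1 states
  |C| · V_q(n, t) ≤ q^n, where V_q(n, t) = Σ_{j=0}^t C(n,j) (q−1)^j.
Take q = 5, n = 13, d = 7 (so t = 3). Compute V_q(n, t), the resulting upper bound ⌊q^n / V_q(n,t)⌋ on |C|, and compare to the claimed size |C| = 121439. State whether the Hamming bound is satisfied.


V_q(n, t) = 19605, q^n = 1220703125, Hamming bound = 62264, |C| = 121439 > bound (violated).

Step 1: Compute V_q(n, t) = Σ_{j=0}^3 C(n, j) (q−1)^j.
  j = 0: C(13,0)·(4)^0 = 1·1 = 1.
  j = 1: C(13,1)·(4)^1 = 13·4 = 52.
  j = 2: C(13,2)·(4)^2 = 78·16 = 1248.
  j = 3: C(13,3)·(4)^3 = 286·64 = 18304.
  V_q(n, t) = 1 + 52 + 1248 + 18304 = 19605.
Step 2: q^n = 5^13 = 1220703125.
Step 3: Hamming bound ⌊q^n / V_q(n,t)⌋ = ⌊1220703125/19605⌋ = 62264.
Step 4: Compare |C| = 121439 to 62264: violated.
The claimed |C| lies above the Hamming bound, so no 5-ary code of length 13 with d ≥ 7 can have 121439 codewords.


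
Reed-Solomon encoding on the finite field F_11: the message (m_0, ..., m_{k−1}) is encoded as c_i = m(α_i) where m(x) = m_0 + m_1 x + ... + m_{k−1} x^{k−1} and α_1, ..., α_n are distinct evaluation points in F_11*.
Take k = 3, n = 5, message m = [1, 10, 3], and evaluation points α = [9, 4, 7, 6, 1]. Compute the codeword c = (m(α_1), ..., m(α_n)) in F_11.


c = [4, 1, 9, 4, 3]

Message polynomial: m(x) = 1 + 10·x + 3·x^2 (mod 11).
For each evaluation point α_i, compute m(α_i) mod 11:
  α_1 = 9: Horner steps 3 → 4 → 4, so m(9) = 4.
  α_2 = 4: Horner steps 3 → 0 → 1, so m(4) = 1.
  α_3 = 7: Horner steps 3 → 9 → 9, so m(7) = 9.
  α_4 = 6: Horner steps 3 → 6 → 4, so m(6) = 4.
  α_5 = 1: Horner steps 3 → 2 → 3, so m(1) = 3.
Codeword c = [4, 1, 9, 4, 3] ∈ F_11^5.


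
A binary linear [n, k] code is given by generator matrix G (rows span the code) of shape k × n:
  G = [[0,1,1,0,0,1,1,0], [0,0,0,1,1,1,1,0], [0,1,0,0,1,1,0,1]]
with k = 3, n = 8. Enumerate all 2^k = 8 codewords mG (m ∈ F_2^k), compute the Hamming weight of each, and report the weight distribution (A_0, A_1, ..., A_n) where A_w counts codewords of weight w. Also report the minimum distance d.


Weight distribution: A_0 = 1, A_4 = 7. Minimum distance d = 4.

Enumerate all 2^3 = 8 messages m ∈ F_2^3.
For each, compute codeword c = mG in F_2^8, then tally its weight.
  m = 000 → c = 00000000, weight = 0.
  m = 100 → c = 01100110, weight = 4.
  m = 010 → c = 00011110, weight = 4.
  m = 110 → c = 01111000, weight = 4.
  m = 001 → c = 01001101, weight = 4.
  m = 101 → c = 00101011, weight = 4.
  m = 011 → c = 01010011, weight = 4.
  m = 111 → c = 00110101, weight = 4.
Tally weights:
  weight 0: 1 codewords.
  weight 4: 7 codewords.
Minimum distance d = smallest w > 0 with A_w > 0 = 4.
Sanity: Σ A_w = 8 = 2^3 = 8 ✓.


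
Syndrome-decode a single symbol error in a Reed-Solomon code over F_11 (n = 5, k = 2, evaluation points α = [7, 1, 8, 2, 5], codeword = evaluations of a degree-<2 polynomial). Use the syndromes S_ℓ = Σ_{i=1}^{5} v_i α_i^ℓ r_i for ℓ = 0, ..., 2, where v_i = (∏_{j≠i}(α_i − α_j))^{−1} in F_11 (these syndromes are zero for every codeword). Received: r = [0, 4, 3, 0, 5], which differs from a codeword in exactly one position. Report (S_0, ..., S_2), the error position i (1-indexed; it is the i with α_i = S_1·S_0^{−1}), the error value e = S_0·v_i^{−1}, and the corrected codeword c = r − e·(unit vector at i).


S = (9, 7, 3), error at position 4, error magnitude e = 4, c = [0, 4, 3, 7, 5].

Step 1: column multipliers v_i = (∏_{j≠i}(α_i − α_j))^{−1} mod 11.
  i = 1 (α = 7): (7−1)(7−8)(7−2)(7−5) = 6·(−1)·5·2 = −60 ≡ 6, so v_1 = 6^{−1} = 2 (mod 11).
  i = 2 (α = 1): (1−7)(1−8)(1−2)(1−5) = (−6)·(−7)·(−1)·(−4) = 168 ≡ 3, so v_2 = 3^{−1} = 4 (mod 11).
  i = 3 (α = 8): (8−7)(8−1)(8−2)(8−5) = 1·7·6·3 = 126 ≡ 5, so v_3 = 5^{−1} = 9 (mod 11).
  i = 4 (α = 2): (2−7)(2−1)(2−8)(2−5) = (−5)·1·(−6)·(−3) = −90 ≡ 9, so v_4 = 9^{−1} = 5 (mod 11).
  i = 5 (α = 5): (5−7)(5−1)(5−8)(5−2) = (−2)·4·(−3)·3 = 72 ≡ 6, so v_5 = 6^{−1} = 2 (mod 11).
  v = [2, 4, 9, 5, 2].
Step 2: syndromes of r = [0, 4, 3, 0, 5] (all sums mod 11).
  S_0 = Σ v_i r_i = 2·0 + 4·4 + 9·3 + 5·0 + 2·5 = 53 ≡ 9.
  S_1 = Σ v_i α_i r_i = 2·7·0 + 4·1·4 + 9·8·3 + 5·2·0 + 2·5·5 = 282 ≡ 7.
  α_i^2 mod 11 = [5, 1, 9, 4, 3].
  S_2 = Σ v_i α_i^2 r_i = 2·5·0 + 4·1·4 + 9·9·3 + 5·4·0 + 2·3·5 = 289 ≡ 3.
  S = (9, 7, 3) ≠ 0, so r is not a codeword (an error is present).
Step 3: locate the error. For a single error e at position i, S_ℓ = v_i·e·α_i^ℓ, so α_err = S_1/S_0.
  S_0^{−1} = 9^{−1} = 5 (mod 11), so α_err = 7·5 = 35 ≡ 2 = α_4. Error position i = 4.
  Consistency check: S_2/S_1 = 3·8 = 24 ≡ 2 = α_err ✓ (single-error assumption holds).
Step 4: error magnitude e = S_0/v_4 = S_0·∏_{j≠4}(α_4 − α_j) = 9·9 = 81 ≡ 4 (mod 11).
Step 5: correct position 4: c_4 = r_4 − e = 0 − 4 ≡ 7 (mod 11). Hence c = [0, 4, 3, 7, 5].
  Check: interpolating c through the α_i gives m(x) = 1 + 3·x (degree < 2) with m(α_i) = c_i for every i, so c is indeed a codeword.


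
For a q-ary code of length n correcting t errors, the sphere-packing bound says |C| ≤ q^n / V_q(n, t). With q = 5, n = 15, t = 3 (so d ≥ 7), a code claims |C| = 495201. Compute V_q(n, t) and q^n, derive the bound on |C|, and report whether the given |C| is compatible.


V_q(n, t) = 30861, q^n = 30517578125, Hamming bound = 988871, |C| = 495201 ≤ bound (satisfied).

Step 1: Compute V_q(n, t) = Σ_{j=0}^3 C(n, j) (q−1)^j.
  j = 0: C(15,0)·(4)^0 = 1·1 = 1.
  j = 1: C(15,1)·(4)^1 = 15·4 = 60.
  j = 2: C(15,2)·(4)^2 = 105·16 = 1680.
  j = 3: C(15,3)·(4)^3 = 455·64 = 29120.
  V_q(n, t) = 1 + 60 + 1680 + 29120 = 30861.
Step 2: q^n = 5^15 = 30517578125.
Step 3: Hamming bound ⌊q^n / V_q(n,t)⌋ = ⌊30517578125/30861⌋ = 988871.
Step 4: Compare |C| = 495201 to 988871: satisfied.
The claimed |C| lies below the Hamming bound.


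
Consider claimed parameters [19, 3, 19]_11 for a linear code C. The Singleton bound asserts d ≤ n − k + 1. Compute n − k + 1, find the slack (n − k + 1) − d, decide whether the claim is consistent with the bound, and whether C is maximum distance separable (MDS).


Singleton RHS = n − k + 1 = 17, slack = -2, bound violated (no such code; not MDS).

Singleton bound: d ≤ n − k + 1.
Here n = 19, k = 3, so n − k + 1 = 17.
Given d = 19, check d ≤ 17: NO.
Slack = (n − k + 1) − d = -2.
The slack is negative: d = 19 exceeds n − k + 1 = 17 by 2, so the Singleton bound is violated and no linear [19, 3, 19]_11 code can exist. In particular it is not MDS (MDS requires d = n − k + 1 exactly).
Description: the claimed parameters are [19, 3, 19]_11; such a code would be impossible (violates the Singleton bound).


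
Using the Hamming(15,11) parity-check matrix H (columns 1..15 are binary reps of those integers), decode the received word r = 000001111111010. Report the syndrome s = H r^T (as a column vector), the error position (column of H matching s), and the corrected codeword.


s = (0, 0, 1, 1)^T, error position = 3, corrected codeword c = 001001111111010

Compute s = H r^T mod 2 one row at a time:
  s_1 = 1 + 1 + 1 + 1 + 1 + 0 + 1 + 0 = 6 ≡ 0 (mod 2).
  s_2 = 0 + 0 + 1 + 1 + 1 + 0 + 1 + 0 = 4 ≡ 0 (mod 2).
  s_3 = 0 + 0 + 1 + 1 + 1 + 1 + 1 + 0 = 5 ≡ 1 (mod 2).
  s_4 = 0 + 0 + 0 + 1 + 1 + 1 + 0 + 0 = 3 ≡ 1 (mod 2).
s = (0, 0, 1, 1)^T — this equals column 3 of H (binary 0011), so error is at position 3.
Correct: flip bit 3 of r = 000001111111010 to get c = 001001111111010.


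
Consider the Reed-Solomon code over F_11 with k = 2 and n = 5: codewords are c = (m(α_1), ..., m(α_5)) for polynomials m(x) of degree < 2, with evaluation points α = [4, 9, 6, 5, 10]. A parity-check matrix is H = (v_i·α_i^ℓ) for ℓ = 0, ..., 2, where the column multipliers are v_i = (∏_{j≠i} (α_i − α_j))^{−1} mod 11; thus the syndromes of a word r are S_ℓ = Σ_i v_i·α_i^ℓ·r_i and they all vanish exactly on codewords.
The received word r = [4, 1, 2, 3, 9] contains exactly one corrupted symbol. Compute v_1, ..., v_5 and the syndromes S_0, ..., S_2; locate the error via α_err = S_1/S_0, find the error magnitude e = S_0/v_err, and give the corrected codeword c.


S = (4, 3, 5), error at position 2, error magnitude e = 2, c = [4, 10, 2, 3, 9].

Step 1: column multipliers v_i = (∏_{j≠i}(α_i − α_j))^{−1} mod 11.
  i = 1 (α = 4): (4−9)(4−6)(4−5)(4−10) = (−5)·(−2)·(−1)·(−6) = 60 ≡ 5, so v_1 = 5^{−1} = 9 (mod 11).
  i = 2 (α = 9): (9−4)(9−6)(9−5)(9−10) = 5·3·4·(−1) = −60 ≡ 6, so v_2 = 6^{−1} = 2 (mod 11).
  i = 3 (α = 6): (6−4)(6−9)(6−5)(6−10) = 2·(−3)·1·(−4) = 24 ≡ 2, so v_3 = 2^{−1} = 6 (mod 11).
  i = 4 (α = 5): (5−4)(5−9)(5−6)(5−10) = 1·(−4)·(−1)·(−5) = −20 ≡ 2, so v_4 = 2^{−1} = 6 (mod 11).
  i = 5 (α = 10): (10−4)(10−9)(10−6)(10−5) = 6·1·4·5 = 120 ≡ 10, so v_5 = 10^{−1} = 10 (mod 11).
  v = [9, 2, 6, 6, 10].
Step 2: syndromes of r = [4, 1, 2, 3, 9] (all sums mod 11).
  S_0 = Σ v_i r_i = 9·4 + 2·1 + 6·2 + 6·3 + 10·9 = 158 ≡ 4.
  S_1 = Σ v_i α_i r_i = 9·4·4 + 2·9·1 + 6·6·2 + 6·5·3 + 10·10·9 = 1224 ≡ 3.
  α_i^2 mod 11 = [5, 4, 3, 3, 1].
  S_2 = Σ v_i α_i^2 r_i = 9·5·4 + 2·4·1 + 6·3·2 + 6·3·3 + 10·1·9 = 368 ≡ 5.
  S = (4, 3, 5) ≠ 0, so r is not a codeword (an error is present).
Step 3: locate the error. For a single error e at position i, S_ℓ = v_i·e·α_i^ℓ, so α_err = S_1/S_0.
  S_0^{−1} = 4^{−1} = 3 (mod 11), so α_err = 3·3 = 9 ≡ 9 = α_2. Error position i = 2.
  Consistency check: S_2/S_1 = 5·4 = 20 ≡ 9 = α_err ✓ (single-error assumption holds).
Step 4: error magnitude e = S_0/v_2 = S_0·∏_{j≠2}(α_2 − α_j) = 4·6 = 24 ≡ 2 (mod 11).
Step 5: correct position 2: c_2 = r_2 − e = 1 − 2 ≡ 10 (mod 11). Hence c = [4, 10, 2, 3, 9].
  Check: interpolating c through the α_i gives m(x) = 8 + 10·x (degree < 2) with m(α_i) = c_i for every i, so c is indeed a codeword.


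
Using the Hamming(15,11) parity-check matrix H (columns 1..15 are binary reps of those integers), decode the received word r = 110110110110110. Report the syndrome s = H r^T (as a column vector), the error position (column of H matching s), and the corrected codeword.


s = (1, 1, 1, 1)^T, error position = 15, corrected codeword c = 110110110110111

Compute s = H r^T mod 2 one row at a time:
  s_1 = 1 + 0 + 1 + 1 + 0 + 1 + 1 + 0 = 5 ≡ 1 (mod 2).
  s_2 = 1 + 1 + 0 + 1 + 0 + 1 + 1 + 0 = 5 ≡ 1 (mod 2).
  s_3 = 1 + 0 + 0 + 1 + 1 + 1 + 1 + 0 = 5 ≡ 1 (mod 2).
  s_4 = 1 + 0 + 1 + 1 + 0 + 1 + 1 + 0 = 5 ≡ 1 (mod 2).
s = (1, 1, 1, 1)^T — this equals column 15 of H (binary 1111), so error is at position 15.
Correct: flip bit 15 of r = 110110110110110 to get c = 110110110110111.


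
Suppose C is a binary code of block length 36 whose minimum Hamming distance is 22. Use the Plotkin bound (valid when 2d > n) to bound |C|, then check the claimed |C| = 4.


Plotkin bound M ≤ 4; given |C| = 4 ≤ bound (satisfied).

Check applicability: 2d = 44, n = 36.
2d − n = 8 > 0, so Plotkin applies.
Compute d/(2d−n) = 22/8 ≈ 2.7500.
⌊d/(2d−n)⌋ = 2.
Plotkin bound: M ≤ 2·2 = 4.
Given |C| = 4, check: satisfied.
This |C| is at the Plotkin bound.


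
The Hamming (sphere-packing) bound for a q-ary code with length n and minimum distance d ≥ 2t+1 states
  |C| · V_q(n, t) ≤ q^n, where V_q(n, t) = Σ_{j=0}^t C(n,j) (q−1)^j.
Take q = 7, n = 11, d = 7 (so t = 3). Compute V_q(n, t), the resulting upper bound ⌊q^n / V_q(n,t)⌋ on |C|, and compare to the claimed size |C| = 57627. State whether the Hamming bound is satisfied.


V_q(n, t) = 37687, q^n = 1977326743, Hamming bound = 52467, |C| = 57627 > bound (violated).

Step 1: Compute V_q(n, t) = Σ_{j=0}^3 C(n, j) (q−1)^j.
  j = 0: C(11,0)·(6)^0 = 1·1 = 1.
  j = 1: C(11,1)·(6)^1 = 11·6 = 66.
  j = 2: C(11,2)·(6)^2 = 55·36 = 1980.
  j = 3: C(11,3)·(6)^3 = 165·216 = 35640.
  V_q(n, t) = 1 + 66 + 1980 + 35640 = 37687.
Step 2: q^n = 7^11 = 1977326743.
Step 3: Hamming bound ⌊q^n / V_q(n,t)⌋ = ⌊1977326743/37687⌋ = 52467.
Step 4: Compare |C| = 57627 to 52467: violated.
The claimed |C| lies above the Hamming bound, so no 7-ary code of length 11 with d ≥ 7 can have 57627 codewords.
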